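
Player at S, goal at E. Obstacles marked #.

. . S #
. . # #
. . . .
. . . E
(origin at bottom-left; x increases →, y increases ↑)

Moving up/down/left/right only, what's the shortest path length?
6
(one shortest path: (2, 3) → (1, 3) → (1, 2) → (1, 1) → (2, 1) → (3, 1) → (3, 0))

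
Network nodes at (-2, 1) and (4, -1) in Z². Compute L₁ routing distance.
8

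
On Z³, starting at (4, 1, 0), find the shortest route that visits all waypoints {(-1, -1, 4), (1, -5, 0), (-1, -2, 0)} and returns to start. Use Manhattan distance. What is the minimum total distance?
30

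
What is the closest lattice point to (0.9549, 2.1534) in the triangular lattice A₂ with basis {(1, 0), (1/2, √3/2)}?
(1, 1.732)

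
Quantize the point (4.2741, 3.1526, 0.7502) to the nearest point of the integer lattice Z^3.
(4, 3, 1)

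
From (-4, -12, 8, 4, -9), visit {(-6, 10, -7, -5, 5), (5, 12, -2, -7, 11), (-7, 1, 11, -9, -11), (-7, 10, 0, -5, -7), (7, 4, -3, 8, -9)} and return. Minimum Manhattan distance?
196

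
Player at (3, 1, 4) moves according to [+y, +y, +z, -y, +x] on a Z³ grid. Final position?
(4, 2, 5)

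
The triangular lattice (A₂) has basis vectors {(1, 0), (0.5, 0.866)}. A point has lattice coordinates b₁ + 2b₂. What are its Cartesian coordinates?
(2, 1.732)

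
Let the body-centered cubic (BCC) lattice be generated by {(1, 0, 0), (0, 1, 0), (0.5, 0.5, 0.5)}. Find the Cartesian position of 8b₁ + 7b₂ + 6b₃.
(11, 10, 3)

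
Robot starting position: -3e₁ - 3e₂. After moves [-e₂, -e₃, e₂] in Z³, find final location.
(-3, -3, -1)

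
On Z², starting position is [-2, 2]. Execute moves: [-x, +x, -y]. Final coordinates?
(-2, 1)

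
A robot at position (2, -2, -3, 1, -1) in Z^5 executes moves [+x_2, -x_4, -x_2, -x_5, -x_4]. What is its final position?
(2, -2, -3, -1, -2)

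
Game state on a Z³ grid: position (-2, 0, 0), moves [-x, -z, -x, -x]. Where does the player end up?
(-5, 0, -1)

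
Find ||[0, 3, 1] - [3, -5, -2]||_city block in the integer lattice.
14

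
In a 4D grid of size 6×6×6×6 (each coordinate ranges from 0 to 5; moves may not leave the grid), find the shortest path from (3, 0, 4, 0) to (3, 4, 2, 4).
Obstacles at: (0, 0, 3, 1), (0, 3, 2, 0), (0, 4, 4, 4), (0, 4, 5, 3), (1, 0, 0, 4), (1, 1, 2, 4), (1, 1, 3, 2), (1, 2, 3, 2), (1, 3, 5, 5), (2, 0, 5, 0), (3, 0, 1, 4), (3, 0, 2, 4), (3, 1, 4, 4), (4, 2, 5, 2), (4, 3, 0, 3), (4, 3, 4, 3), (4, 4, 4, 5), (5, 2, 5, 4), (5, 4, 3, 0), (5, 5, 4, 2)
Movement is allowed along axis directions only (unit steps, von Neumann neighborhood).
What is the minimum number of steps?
10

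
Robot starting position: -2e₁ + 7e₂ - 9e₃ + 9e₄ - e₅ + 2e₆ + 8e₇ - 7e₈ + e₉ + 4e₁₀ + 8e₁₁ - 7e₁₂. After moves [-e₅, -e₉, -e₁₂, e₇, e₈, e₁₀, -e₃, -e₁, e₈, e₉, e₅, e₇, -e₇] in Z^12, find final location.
(-3, 7, -10, 9, -1, 2, 9, -5, 1, 5, 8, -8)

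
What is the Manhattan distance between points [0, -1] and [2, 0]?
3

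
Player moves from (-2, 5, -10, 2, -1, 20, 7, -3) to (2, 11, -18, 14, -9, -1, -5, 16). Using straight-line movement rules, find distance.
35.6371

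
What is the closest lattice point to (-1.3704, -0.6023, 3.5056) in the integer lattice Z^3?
(-1, -1, 4)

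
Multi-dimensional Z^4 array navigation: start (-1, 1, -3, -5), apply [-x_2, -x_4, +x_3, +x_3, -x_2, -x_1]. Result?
(-2, -1, -1, -6)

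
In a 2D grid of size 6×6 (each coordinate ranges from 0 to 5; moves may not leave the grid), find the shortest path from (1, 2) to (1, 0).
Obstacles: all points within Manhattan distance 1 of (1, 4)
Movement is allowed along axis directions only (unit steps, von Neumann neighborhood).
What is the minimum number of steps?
2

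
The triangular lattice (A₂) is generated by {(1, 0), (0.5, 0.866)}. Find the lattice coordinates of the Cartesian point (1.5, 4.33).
-b₁ + 5b₂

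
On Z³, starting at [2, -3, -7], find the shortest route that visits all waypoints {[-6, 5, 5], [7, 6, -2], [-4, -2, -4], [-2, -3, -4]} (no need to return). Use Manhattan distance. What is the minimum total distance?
49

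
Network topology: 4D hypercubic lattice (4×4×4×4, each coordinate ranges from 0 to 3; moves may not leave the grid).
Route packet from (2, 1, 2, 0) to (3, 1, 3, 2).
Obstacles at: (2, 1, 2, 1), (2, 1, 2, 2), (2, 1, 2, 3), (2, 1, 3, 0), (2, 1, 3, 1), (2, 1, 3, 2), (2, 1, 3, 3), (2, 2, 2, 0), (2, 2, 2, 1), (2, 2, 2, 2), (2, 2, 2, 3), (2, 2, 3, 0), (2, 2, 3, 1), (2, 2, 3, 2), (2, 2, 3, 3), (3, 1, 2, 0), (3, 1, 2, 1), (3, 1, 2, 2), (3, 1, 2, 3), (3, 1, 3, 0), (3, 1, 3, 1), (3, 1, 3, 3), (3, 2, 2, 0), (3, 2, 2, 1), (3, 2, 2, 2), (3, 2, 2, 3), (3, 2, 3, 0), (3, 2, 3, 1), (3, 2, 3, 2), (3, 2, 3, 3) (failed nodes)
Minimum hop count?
6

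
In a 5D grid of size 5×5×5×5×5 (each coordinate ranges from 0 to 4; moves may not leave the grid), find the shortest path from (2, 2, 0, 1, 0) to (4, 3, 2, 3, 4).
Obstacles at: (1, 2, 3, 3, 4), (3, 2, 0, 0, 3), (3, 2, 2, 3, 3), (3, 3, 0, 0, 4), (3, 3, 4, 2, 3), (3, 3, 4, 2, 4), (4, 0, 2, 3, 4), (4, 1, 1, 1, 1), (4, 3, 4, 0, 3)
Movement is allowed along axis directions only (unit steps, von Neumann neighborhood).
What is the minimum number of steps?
11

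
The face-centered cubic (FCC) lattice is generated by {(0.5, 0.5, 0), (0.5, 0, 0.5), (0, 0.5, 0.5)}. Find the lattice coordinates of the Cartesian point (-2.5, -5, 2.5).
-10b₁ + 5b₂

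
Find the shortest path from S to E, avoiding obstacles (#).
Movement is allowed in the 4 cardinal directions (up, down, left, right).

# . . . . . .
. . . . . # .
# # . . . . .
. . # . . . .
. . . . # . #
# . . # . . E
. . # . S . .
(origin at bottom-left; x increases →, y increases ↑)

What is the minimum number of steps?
3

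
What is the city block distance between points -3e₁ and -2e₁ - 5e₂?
6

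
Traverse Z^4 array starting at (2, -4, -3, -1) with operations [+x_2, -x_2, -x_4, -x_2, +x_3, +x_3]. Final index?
(2, -5, -1, -2)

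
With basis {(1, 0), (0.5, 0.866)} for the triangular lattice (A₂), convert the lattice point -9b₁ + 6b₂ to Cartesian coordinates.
(-6, 5.196)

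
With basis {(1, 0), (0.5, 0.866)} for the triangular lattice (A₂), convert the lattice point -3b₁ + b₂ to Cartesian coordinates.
(-2.5, 0.866)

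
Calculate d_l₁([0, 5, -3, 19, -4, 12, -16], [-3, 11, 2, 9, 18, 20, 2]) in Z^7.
72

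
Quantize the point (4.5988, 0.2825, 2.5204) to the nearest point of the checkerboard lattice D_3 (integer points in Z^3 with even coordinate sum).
(5, 0, 3)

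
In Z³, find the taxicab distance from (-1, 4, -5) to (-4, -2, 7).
21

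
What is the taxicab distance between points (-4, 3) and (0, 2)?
5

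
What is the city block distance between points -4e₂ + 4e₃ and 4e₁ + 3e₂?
15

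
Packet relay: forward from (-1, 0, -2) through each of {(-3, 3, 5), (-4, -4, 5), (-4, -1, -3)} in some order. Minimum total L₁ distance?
24
(one optimal route: (-1, 0, -2) → (-4, -1, -3) → (-4, -4, 5) → (-3, 3, 5))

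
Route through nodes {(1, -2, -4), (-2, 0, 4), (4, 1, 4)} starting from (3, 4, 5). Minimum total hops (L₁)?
25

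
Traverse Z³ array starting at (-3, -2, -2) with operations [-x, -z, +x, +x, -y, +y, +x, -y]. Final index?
(-1, -3, -3)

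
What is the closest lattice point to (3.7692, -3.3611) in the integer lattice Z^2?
(4, -3)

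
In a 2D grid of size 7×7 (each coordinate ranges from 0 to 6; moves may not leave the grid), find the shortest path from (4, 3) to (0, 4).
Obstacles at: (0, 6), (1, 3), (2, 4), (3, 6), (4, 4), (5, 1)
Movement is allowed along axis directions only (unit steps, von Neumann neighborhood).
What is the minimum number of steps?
7
(one shortest path: (4, 3) → (3, 3) → (2, 3) → (2, 2) → (1, 2) → (0, 2) → (0, 3) → (0, 4))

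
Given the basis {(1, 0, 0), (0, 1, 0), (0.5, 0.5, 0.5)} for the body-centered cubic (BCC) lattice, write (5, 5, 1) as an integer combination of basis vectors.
4b₁ + 4b₂ + 2b₃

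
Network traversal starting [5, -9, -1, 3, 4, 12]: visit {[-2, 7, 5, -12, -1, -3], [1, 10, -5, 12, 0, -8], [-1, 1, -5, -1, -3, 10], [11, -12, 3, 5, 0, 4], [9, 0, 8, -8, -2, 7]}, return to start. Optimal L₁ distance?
224
(one optimal route: (5, -9, -1, 3, 4, 12) → (-1, 1, -5, -1, -3, 10) → (1, 10, -5, 12, 0, -8) → (-2, 7, 5, -12, -1, -3) → (9, 0, 8, -8, -2, 7) → (11, -12, 3, 5, 0, 4) → (5, -9, -1, 3, 4, 12))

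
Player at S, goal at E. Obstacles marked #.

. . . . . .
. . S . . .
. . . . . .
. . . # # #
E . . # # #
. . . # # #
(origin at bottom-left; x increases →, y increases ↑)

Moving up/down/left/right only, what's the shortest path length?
5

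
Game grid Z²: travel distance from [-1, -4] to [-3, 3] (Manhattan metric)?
9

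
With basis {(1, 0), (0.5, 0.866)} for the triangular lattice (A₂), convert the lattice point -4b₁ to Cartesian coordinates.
(-4, 0)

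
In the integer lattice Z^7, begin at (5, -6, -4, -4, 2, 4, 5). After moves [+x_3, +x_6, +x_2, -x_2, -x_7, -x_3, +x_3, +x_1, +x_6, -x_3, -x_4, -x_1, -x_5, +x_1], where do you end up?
(6, -6, -4, -5, 1, 6, 4)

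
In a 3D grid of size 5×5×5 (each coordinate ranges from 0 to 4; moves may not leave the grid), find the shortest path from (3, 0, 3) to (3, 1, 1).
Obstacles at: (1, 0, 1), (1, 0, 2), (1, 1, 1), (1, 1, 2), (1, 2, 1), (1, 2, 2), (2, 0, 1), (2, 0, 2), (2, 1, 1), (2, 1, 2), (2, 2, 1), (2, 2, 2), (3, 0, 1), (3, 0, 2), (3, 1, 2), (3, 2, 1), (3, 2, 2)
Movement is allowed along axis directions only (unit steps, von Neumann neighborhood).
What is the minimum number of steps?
5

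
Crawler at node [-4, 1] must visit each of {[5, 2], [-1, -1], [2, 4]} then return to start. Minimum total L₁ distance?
28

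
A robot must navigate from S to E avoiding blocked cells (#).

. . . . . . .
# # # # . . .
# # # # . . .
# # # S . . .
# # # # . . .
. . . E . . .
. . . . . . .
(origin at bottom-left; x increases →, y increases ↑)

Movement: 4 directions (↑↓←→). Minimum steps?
4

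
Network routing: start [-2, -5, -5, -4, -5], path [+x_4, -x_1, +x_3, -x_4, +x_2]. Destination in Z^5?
(-3, -4, -4, -4, -5)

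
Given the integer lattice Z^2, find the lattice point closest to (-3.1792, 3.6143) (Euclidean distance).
(-3, 4)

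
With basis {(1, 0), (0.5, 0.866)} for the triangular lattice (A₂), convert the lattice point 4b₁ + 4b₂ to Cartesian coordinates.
(6, 3.464)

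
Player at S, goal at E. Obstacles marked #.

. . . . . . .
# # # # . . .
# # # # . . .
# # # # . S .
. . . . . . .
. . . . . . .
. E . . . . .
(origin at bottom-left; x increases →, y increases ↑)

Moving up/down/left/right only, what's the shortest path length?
7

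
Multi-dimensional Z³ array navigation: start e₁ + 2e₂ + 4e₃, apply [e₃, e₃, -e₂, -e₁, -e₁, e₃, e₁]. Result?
(0, 1, 7)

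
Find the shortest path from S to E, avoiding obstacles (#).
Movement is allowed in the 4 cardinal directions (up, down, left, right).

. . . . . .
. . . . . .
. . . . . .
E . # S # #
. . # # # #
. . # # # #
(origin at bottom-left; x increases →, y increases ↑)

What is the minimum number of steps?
5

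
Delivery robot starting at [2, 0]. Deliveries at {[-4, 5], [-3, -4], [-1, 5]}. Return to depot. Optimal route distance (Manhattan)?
30
(one optimal route: (2, 0) → (-3, -4) → (-4, 5) → (-1, 5) → (2, 0))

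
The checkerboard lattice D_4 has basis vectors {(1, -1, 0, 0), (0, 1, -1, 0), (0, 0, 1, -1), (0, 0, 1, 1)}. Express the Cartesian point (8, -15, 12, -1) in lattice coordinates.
8b₁ - 7b₂ + 3b₃ + 2b₄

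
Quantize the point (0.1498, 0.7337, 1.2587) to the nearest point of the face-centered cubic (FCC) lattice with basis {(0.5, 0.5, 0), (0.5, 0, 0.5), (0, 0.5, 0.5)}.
(0, 0.5, 1.5)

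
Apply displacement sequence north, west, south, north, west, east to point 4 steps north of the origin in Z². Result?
(-1, 5)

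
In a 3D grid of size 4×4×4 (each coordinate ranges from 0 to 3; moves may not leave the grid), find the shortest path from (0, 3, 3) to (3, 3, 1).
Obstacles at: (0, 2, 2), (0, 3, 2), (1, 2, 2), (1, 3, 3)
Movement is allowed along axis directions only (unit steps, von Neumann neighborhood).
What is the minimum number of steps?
7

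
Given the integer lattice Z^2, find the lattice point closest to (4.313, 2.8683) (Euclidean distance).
(4, 3)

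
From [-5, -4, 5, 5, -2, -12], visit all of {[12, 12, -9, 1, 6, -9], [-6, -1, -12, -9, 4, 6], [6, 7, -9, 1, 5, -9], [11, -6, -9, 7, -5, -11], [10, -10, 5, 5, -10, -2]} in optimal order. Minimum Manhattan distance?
173
(one optimal route: (-5, -4, 5, 5, -2, -12) → (10, -10, 5, 5, -10, -2) → (11, -6, -9, 7, -5, -11) → (12, 12, -9, 1, 6, -9) → (6, 7, -9, 1, 5, -9) → (-6, -1, -12, -9, 4, 6))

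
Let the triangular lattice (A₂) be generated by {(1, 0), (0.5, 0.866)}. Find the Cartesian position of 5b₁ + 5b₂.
(7.5, 4.33)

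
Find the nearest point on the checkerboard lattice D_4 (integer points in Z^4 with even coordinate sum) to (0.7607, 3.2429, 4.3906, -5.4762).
(1, 3, 4, -6)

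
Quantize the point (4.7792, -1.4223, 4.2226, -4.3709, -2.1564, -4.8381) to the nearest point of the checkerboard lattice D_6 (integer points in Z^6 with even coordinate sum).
(5, -2, 4, -4, -2, -5)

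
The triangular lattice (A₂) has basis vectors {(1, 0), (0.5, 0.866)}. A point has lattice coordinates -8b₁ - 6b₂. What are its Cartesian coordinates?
(-11, -5.196)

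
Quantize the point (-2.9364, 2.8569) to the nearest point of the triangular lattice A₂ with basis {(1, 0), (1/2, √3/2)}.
(-2.5, 2.598)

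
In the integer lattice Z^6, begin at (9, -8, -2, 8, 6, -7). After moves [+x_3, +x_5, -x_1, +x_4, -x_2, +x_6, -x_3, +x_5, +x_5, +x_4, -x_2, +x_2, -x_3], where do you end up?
(8, -9, -3, 10, 9, -6)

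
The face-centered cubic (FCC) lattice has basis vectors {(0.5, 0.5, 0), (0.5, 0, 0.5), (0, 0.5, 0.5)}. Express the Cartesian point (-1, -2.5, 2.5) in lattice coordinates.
-6b₁ + 4b₂ + b₃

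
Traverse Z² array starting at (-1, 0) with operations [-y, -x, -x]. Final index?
(-3, -1)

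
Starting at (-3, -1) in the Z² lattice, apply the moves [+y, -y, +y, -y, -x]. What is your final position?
(-4, -1)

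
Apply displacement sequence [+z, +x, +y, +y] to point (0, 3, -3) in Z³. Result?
(1, 5, -2)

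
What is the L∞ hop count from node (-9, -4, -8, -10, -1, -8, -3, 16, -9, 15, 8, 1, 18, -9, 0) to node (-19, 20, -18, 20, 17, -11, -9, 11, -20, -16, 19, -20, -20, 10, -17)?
38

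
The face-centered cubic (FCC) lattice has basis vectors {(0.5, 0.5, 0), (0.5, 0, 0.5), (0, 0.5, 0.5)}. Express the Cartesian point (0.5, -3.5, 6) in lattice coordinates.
-9b₁ + 10b₂ + 2b₃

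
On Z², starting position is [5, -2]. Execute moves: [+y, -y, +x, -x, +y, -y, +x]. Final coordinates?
(6, -2)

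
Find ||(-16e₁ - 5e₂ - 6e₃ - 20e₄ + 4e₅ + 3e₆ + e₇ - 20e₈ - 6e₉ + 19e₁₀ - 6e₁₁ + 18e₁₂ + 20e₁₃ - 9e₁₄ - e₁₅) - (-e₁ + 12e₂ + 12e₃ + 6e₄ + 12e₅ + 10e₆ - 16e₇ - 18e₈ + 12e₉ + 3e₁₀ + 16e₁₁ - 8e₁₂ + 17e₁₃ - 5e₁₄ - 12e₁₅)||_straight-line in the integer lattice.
61.6928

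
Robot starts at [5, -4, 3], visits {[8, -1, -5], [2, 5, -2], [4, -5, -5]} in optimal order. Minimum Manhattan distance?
33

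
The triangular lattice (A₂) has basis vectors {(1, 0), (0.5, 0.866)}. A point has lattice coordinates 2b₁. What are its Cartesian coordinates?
(2, 0)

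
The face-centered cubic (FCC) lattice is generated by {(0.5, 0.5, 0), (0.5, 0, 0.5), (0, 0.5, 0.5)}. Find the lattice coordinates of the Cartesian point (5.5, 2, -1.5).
9b₁ + 2b₂ - 5b₃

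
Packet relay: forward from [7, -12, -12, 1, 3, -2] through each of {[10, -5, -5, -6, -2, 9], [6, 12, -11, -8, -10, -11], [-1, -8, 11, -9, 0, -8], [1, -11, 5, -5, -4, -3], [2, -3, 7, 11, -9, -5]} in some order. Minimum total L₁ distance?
211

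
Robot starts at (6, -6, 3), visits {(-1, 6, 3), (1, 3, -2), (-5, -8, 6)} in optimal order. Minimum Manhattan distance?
47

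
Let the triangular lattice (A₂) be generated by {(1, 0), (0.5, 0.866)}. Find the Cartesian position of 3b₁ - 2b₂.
(2, -1.732)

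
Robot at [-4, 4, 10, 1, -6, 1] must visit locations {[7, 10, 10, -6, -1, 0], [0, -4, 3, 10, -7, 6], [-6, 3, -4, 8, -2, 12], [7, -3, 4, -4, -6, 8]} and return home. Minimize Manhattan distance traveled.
162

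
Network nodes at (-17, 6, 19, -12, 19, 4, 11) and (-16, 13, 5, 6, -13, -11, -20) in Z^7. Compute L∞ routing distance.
32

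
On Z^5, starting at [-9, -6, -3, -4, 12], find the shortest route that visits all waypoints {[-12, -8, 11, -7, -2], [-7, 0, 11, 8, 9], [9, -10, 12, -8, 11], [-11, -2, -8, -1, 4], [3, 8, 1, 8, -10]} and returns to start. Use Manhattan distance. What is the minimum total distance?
244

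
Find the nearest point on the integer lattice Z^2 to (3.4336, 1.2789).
(3, 1)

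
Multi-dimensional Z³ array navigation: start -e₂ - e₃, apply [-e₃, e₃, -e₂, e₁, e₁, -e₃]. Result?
(2, -2, -2)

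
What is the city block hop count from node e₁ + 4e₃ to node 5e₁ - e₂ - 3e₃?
12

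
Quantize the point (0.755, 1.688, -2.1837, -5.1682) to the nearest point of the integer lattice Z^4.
(1, 2, -2, -5)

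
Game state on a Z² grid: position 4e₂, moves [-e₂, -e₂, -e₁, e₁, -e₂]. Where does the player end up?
(0, 1)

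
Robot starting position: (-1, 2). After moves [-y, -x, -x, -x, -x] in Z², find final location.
(-5, 1)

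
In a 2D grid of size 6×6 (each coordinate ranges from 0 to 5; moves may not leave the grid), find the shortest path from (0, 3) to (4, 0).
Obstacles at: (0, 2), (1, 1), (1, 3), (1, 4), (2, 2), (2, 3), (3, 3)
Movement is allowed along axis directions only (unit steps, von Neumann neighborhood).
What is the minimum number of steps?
11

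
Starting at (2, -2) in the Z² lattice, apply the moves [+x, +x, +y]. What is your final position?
(4, -1)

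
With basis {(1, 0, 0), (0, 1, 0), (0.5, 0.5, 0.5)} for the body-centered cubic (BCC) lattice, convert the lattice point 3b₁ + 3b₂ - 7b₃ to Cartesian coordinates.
(-0.5, -0.5, -3.5)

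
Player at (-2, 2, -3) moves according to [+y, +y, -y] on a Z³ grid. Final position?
(-2, 3, -3)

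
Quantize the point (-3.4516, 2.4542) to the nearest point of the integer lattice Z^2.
(-3, 2)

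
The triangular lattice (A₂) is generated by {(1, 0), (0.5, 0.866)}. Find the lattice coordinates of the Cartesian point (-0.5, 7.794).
-5b₁ + 9b₂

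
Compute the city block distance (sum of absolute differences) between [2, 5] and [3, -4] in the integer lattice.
10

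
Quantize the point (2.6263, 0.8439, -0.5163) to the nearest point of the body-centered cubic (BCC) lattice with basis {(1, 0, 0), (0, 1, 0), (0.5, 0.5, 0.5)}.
(2.5, 0.5, -0.5)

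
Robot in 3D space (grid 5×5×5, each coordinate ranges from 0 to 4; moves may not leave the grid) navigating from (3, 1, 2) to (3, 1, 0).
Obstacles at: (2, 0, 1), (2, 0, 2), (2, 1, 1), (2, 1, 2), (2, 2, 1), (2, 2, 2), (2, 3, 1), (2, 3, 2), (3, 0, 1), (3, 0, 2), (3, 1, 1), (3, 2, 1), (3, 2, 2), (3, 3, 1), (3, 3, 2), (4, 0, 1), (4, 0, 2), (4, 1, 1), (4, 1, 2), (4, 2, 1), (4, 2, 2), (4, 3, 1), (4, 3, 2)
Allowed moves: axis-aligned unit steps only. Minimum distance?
8
(one shortest path: (3, 1, 2) → (3, 1, 3) → (2, 1, 3) → (1, 1, 3) → (1, 1, 2) → (1, 1, 1) → (1, 1, 0) → (2, 1, 0) → (3, 1, 0))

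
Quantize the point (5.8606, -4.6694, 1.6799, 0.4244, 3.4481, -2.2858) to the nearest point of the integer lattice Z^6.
(6, -5, 2, 0, 3, -2)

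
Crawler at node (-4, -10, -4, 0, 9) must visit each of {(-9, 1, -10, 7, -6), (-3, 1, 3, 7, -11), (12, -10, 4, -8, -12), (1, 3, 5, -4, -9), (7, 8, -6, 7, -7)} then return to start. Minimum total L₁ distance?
208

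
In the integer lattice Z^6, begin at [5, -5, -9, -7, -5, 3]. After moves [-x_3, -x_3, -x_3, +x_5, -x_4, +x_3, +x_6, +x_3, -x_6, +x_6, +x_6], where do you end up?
(5, -5, -10, -8, -4, 5)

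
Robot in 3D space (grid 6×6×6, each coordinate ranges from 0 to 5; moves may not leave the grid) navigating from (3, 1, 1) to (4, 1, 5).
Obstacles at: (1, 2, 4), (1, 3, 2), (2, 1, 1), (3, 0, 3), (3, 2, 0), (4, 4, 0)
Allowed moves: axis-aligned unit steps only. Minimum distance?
5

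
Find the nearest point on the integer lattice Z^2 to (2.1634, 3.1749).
(2, 3)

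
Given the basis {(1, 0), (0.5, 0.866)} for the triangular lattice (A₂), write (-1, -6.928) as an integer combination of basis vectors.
3b₁ - 8b₂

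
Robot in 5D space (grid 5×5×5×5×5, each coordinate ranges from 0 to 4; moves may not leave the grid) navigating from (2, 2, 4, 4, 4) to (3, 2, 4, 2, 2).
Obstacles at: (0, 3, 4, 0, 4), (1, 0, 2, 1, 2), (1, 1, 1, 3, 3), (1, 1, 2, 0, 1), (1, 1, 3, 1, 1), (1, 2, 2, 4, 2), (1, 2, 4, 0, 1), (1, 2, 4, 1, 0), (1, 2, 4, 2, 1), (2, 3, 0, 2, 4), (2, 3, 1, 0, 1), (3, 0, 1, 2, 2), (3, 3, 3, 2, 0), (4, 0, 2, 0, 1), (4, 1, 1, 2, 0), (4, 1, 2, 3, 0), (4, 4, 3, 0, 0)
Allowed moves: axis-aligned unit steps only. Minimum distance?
5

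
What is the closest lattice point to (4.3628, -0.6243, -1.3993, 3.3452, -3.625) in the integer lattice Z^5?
(4, -1, -1, 3, -4)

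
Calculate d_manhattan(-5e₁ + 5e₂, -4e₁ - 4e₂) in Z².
10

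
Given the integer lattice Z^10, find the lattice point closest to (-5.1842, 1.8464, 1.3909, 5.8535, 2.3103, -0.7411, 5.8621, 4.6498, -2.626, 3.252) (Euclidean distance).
(-5, 2, 1, 6, 2, -1, 6, 5, -3, 3)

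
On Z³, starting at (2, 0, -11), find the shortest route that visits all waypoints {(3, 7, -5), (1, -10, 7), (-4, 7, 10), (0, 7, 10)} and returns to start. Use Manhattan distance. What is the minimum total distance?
90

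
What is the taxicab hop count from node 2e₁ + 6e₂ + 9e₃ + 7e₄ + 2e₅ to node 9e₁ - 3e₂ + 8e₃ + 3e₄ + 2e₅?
21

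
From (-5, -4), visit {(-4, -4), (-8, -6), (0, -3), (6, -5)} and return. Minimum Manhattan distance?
34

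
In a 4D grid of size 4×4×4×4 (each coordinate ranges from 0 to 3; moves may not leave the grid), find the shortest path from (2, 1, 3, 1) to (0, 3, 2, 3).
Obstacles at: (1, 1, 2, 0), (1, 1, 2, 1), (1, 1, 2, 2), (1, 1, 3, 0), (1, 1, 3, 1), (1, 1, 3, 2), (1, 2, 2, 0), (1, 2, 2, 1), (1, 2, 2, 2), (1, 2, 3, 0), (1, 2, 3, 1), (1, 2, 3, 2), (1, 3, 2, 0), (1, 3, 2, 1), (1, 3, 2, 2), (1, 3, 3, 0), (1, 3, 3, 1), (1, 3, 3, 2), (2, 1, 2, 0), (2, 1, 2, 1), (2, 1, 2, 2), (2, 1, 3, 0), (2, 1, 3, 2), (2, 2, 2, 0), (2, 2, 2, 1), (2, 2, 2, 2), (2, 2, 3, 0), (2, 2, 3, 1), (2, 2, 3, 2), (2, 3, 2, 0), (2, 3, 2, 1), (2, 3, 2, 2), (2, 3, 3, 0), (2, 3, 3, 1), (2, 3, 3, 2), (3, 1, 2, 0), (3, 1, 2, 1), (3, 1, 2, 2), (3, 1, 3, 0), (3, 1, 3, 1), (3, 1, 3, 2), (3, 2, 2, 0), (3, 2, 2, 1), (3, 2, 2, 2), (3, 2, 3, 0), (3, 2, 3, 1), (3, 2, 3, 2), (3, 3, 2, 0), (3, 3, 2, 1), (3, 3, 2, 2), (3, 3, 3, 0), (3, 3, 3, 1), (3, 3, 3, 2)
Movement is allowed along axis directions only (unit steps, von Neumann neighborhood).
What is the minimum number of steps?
9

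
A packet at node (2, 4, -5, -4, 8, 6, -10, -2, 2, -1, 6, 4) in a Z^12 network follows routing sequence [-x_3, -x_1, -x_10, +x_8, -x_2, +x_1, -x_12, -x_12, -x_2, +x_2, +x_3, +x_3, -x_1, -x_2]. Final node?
(1, 2, -4, -4, 8, 6, -10, -1, 2, -2, 6, 2)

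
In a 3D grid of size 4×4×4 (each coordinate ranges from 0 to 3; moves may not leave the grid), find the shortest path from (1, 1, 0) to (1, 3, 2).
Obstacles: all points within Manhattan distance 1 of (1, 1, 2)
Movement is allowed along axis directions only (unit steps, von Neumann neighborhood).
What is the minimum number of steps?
4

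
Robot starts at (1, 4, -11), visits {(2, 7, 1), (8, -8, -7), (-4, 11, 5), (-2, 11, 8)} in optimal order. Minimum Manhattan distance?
71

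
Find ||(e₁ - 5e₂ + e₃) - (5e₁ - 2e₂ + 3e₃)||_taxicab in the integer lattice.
9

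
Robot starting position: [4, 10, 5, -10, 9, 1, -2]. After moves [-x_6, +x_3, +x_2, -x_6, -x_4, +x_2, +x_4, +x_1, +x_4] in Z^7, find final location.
(5, 12, 6, -9, 9, -1, -2)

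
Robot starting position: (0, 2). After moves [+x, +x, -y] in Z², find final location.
(2, 1)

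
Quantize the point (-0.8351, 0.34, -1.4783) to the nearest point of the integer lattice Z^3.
(-1, 0, -1)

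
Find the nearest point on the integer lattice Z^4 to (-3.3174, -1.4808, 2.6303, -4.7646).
(-3, -1, 3, -5)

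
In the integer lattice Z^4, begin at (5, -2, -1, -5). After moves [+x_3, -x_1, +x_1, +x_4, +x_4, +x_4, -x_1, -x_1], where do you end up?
(3, -2, 0, -2)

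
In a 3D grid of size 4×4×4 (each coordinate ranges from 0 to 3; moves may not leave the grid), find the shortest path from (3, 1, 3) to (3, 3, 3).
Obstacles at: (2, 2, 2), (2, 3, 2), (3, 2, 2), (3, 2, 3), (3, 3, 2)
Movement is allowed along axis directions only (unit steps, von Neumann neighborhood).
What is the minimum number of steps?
4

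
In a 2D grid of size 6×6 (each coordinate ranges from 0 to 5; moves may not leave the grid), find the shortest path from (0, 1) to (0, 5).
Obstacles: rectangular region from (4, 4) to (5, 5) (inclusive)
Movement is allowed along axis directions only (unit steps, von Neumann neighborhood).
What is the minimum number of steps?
4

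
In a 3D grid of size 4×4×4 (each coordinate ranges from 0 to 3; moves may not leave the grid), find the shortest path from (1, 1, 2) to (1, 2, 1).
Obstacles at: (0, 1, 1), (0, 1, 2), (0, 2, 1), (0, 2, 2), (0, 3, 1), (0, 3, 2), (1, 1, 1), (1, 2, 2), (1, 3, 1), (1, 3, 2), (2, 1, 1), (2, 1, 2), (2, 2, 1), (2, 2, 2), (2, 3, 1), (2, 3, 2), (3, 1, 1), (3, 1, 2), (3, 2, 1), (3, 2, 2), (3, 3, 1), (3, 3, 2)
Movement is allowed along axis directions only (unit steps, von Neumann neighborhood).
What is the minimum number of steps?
6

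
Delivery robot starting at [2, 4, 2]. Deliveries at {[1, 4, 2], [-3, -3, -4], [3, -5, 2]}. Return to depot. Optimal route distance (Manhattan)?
42
(one optimal route: (2, 4, 2) → (1, 4, 2) → (-3, -3, -4) → (3, -5, 2) → (2, 4, 2))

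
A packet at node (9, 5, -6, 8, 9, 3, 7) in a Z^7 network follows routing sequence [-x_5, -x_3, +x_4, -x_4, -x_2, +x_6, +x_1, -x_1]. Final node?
(9, 4, -7, 8, 8, 4, 7)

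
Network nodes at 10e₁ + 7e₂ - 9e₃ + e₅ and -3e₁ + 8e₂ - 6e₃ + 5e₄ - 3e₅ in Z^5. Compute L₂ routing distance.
14.8324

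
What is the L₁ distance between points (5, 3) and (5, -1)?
4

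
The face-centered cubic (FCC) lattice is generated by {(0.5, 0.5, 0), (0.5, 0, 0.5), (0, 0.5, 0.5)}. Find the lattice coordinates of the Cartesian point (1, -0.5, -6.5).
7b₁ - 5b₂ - 8b₃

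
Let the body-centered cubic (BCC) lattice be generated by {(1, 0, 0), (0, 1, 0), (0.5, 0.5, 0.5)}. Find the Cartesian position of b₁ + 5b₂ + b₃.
(1.5, 5.5, 0.5)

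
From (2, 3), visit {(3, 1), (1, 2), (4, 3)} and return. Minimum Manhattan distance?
10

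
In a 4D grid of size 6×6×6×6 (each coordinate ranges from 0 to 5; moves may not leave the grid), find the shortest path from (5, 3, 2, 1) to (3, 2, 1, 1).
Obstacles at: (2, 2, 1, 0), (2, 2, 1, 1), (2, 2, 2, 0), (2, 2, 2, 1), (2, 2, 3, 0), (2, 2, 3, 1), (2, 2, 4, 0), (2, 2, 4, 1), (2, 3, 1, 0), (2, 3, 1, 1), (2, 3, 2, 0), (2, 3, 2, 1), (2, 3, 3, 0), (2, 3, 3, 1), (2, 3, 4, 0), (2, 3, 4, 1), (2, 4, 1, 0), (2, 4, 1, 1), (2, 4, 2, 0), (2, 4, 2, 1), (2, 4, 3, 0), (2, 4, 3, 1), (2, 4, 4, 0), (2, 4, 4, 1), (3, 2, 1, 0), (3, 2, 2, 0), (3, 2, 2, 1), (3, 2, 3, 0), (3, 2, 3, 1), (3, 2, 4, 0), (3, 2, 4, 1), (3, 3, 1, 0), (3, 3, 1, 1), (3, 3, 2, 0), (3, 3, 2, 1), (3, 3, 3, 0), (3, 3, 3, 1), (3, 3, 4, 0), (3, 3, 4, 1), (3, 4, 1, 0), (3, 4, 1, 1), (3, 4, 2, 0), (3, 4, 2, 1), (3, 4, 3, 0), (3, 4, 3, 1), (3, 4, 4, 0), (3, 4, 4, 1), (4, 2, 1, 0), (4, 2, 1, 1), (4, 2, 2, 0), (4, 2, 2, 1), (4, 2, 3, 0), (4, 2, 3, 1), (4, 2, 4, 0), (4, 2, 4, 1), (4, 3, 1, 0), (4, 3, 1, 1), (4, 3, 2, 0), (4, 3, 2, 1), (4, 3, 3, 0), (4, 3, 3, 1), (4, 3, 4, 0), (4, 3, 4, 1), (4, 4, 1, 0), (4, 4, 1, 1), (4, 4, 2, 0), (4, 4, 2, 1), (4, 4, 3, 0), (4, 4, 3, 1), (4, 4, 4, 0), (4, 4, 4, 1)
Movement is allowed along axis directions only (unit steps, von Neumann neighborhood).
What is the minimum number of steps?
6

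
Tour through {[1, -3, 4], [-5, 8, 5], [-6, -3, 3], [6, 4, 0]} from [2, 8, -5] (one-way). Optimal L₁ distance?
51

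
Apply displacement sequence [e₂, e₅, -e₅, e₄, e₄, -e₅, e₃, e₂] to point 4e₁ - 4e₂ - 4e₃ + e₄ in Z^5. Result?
(4, -2, -3, 3, -1)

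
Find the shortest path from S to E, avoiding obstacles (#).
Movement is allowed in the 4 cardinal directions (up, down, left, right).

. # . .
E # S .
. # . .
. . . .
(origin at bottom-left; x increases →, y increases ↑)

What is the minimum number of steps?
6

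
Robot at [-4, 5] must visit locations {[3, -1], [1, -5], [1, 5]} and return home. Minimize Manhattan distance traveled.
34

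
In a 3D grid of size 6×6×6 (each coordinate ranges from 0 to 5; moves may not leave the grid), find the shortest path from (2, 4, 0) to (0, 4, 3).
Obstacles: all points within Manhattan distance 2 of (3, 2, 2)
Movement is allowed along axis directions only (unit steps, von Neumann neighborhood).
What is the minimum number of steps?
5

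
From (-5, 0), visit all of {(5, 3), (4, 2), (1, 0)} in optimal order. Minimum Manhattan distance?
13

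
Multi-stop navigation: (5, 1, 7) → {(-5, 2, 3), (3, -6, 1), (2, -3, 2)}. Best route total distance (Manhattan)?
33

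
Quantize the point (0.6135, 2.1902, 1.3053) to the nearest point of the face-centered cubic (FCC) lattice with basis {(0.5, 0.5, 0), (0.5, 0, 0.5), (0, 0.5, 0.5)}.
(0.5, 2, 1.5)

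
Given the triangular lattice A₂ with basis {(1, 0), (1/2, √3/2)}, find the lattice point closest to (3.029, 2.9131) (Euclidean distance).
(3, 3.464)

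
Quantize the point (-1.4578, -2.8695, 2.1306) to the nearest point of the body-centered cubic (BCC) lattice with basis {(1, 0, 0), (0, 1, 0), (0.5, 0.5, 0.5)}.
(-1, -3, 2)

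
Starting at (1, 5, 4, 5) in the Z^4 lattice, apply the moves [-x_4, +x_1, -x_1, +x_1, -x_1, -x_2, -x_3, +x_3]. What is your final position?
(1, 4, 4, 4)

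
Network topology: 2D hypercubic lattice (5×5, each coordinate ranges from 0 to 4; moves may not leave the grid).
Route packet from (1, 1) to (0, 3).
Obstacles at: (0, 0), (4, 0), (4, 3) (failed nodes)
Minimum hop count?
3
(one shortest path: (1, 1) → (0, 1) → (0, 2) → (0, 3))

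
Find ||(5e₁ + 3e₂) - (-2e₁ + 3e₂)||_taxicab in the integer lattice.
7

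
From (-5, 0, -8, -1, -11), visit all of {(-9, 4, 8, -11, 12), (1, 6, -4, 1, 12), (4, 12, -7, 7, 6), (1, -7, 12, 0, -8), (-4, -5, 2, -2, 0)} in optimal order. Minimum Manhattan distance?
165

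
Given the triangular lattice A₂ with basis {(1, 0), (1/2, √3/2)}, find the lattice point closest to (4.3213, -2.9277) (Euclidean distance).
(4.5, -2.598)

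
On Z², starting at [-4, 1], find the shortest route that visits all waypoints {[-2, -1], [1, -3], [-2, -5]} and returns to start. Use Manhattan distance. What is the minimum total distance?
22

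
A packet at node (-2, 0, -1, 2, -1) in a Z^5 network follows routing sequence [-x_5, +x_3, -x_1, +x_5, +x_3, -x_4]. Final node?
(-3, 0, 1, 1, -1)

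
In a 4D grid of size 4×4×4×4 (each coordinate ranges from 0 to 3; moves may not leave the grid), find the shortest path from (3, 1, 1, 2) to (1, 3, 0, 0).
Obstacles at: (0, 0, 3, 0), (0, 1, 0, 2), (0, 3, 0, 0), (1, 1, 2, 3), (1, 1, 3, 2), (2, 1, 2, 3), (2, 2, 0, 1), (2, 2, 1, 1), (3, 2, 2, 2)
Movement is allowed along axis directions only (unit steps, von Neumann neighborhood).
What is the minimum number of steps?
7
(one shortest path: (3, 1, 1, 2) → (2, 1, 1, 2) → (1, 1, 1, 2) → (1, 2, 1, 2) → (1, 3, 1, 2) → (1, 3, 0, 2) → (1, 3, 0, 1) → (1, 3, 0, 0))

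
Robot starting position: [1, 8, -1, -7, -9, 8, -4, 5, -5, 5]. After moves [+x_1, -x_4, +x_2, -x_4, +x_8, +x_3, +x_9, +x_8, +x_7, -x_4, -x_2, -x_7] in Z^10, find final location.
(2, 8, 0, -10, -9, 8, -4, 7, -4, 5)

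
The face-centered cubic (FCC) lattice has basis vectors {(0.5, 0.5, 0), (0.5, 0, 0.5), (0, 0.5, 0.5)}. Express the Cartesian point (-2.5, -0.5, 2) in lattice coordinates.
-5b₁ + 4b₃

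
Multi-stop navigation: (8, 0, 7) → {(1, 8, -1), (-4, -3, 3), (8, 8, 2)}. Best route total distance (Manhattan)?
43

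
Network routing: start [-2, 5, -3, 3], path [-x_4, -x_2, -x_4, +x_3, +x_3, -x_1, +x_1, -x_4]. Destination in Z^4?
(-2, 4, -1, 0)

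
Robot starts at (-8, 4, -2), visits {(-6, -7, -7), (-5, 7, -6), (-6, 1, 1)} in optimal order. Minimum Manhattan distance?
38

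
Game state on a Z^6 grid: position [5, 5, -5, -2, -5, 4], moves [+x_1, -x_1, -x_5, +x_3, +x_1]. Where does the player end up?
(6, 5, -4, -2, -6, 4)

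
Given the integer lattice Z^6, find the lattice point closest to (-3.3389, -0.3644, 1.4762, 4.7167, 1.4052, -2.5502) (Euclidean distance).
(-3, 0, 1, 5, 1, -3)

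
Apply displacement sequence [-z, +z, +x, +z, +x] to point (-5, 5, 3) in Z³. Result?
(-3, 5, 4)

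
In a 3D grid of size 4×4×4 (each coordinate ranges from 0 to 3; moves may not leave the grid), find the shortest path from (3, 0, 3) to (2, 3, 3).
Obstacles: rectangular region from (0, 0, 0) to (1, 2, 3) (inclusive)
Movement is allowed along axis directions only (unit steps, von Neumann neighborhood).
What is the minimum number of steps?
4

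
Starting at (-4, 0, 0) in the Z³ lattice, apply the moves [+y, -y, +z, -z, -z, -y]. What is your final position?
(-4, -1, -1)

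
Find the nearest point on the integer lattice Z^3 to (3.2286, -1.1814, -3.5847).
(3, -1, -4)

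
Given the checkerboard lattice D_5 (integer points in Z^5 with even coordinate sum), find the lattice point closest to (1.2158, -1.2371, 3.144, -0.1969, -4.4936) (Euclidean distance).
(1, -1, 3, 0, -5)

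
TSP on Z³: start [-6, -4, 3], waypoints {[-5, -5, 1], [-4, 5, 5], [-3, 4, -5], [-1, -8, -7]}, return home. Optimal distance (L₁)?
60
(one optimal route: (-6, -4, 3) → (-5, -5, 1) → (-1, -8, -7) → (-3, 4, -5) → (-4, 5, 5) → (-6, -4, 3))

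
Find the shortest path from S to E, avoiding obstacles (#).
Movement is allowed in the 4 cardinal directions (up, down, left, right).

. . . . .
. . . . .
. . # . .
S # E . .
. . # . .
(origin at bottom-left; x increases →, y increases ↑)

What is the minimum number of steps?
8
(one shortest path: (0, 1) → (0, 2) → (1, 2) → (1, 3) → (2, 3) → (3, 3) → (3, 2) → (3, 1) → (2, 1))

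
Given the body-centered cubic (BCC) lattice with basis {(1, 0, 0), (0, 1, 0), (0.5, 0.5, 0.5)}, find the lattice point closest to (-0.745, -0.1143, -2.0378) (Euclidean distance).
(-1, 0, -2)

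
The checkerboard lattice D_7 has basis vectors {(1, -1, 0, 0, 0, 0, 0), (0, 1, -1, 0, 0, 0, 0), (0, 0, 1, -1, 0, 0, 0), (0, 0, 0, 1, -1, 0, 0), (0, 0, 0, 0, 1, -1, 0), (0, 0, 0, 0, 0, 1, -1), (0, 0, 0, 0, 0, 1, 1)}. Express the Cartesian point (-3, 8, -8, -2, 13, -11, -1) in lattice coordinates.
-3b₁ + 5b₂ - 3b₃ - 5b₄ + 8b₅ - b₆ - 2b₇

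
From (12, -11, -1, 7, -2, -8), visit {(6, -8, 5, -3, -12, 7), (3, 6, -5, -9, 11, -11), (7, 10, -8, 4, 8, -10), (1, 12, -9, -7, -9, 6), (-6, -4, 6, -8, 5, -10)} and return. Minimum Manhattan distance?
272
(one optimal route: (12, -11, -1, 7, -2, -8) → (6, -8, 5, -3, -12, 7) → (1, 12, -9, -7, -9, 6) → (7, 10, -8, 4, 8, -10) → (3, 6, -5, -9, 11, -11) → (-6, -4, 6, -8, 5, -10) → (12, -11, -1, 7, -2, -8))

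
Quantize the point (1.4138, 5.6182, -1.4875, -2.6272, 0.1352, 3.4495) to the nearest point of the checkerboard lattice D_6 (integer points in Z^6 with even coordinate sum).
(1, 6, -1, -3, 0, 3)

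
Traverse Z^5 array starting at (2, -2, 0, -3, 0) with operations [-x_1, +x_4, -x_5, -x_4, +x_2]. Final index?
(1, -1, 0, -3, -1)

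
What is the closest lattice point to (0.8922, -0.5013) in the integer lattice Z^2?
(1, -1)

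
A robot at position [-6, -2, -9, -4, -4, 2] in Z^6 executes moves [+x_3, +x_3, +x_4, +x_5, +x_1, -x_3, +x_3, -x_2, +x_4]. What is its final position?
(-5, -3, -7, -2, -3, 2)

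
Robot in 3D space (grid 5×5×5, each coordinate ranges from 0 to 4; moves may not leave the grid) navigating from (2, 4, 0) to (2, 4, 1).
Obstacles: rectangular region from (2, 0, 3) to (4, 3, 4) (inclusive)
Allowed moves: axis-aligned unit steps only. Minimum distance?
1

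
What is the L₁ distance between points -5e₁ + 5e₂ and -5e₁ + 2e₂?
3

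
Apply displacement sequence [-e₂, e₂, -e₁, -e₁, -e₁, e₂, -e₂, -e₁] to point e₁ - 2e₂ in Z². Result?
(-3, -2)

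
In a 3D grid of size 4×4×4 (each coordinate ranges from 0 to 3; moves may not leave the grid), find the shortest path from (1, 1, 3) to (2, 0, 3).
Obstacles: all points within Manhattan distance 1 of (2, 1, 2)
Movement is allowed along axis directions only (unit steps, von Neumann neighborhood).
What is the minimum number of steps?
2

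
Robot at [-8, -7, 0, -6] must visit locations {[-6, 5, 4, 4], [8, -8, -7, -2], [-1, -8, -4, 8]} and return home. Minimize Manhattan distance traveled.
108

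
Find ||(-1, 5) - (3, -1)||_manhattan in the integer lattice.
10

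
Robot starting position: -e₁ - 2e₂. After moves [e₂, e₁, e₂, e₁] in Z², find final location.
(1, 0)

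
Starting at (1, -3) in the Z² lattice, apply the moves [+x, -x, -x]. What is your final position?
(0, -3)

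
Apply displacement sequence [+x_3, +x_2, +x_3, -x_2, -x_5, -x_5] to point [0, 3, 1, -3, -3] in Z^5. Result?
(0, 3, 3, -3, -5)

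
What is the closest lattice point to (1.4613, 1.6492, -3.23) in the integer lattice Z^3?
(1, 2, -3)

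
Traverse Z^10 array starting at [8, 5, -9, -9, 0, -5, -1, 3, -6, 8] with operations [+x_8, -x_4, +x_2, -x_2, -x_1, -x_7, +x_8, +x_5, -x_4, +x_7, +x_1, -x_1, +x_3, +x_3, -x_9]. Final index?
(7, 5, -7, -11, 1, -5, -1, 5, -7, 8)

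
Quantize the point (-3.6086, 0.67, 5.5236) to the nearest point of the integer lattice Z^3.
(-4, 1, 6)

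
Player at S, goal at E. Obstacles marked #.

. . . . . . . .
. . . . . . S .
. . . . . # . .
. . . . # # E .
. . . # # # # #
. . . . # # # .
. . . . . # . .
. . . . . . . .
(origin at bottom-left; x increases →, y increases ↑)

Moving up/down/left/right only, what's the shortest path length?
2
(one shortest path: (6, 6) → (6, 5) → (6, 4))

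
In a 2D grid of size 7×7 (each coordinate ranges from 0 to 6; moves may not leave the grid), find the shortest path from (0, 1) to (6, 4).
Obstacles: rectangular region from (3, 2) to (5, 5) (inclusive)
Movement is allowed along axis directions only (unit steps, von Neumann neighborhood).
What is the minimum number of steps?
9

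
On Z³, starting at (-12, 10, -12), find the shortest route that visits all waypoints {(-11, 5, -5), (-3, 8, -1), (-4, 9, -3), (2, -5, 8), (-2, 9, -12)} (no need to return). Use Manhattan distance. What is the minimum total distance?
75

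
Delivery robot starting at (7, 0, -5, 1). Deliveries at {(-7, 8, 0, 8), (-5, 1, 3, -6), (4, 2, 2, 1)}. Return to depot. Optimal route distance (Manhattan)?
90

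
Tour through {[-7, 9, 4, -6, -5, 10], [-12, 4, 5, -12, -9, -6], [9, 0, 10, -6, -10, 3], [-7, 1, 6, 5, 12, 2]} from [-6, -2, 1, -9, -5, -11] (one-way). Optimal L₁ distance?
163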